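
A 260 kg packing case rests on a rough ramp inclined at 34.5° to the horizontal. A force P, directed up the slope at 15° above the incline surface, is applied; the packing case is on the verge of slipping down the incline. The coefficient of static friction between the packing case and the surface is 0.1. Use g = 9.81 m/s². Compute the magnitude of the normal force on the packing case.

N ≈ 1760 N

On the verge of sliding down the incline, friction equals μN and acts up the slope.
Perpendicular: N + P sin 15° = W cos 34.5° = 2102 N.
Along incline: P cos 15° + μN = W sin 34.5° with W sin 34.5° = 1445 N.
Solving the pair for P and N: P = 1313 N, N = 1762 N (and f = μN = 176.2 N).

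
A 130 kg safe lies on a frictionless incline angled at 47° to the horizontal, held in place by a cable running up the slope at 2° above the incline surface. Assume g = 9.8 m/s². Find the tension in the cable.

Take axes along and perpendicular to the incline. Weight components: W sin 47° = 931.7 N down-slope, W cos 47° = 868.9 N into the surface.
Along incline: T cos 2° = W sin 47° → T = 932.3 N.
Perpendicular: N = W cos 47° − T sin 2° = 836.3 N.

T ≈ 932 N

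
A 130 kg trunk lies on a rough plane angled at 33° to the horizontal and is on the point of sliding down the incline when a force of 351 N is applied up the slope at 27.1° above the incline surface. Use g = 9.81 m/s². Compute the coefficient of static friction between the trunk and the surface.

μ ≈ 0.420

On the verge of sliding down the incline, friction is at its maximum μN and acts up the slope.
Perpendicular to incline: N = W cos 33° − P sin 27.1° = 1070 − 159.9 = 909.7 N.
Along incline: P cos 27.1° + μN = W sin 33° → μ = (W sin 33° − P cos 27.1°) / N = 0.4201.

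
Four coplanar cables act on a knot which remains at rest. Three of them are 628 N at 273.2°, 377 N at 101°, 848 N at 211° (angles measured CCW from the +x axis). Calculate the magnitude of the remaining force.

F ≈ 1030 N

Sum the known components: ΣF_x = -763.8 N, ΣF_y = -693.7 N.
For equilibrium the remaining force must supply (−ΣF_x, −ΣF_y) = (763.8, 693.7) N.
Magnitude = √((763.8)² + (693.7)²) = 1032 N; direction = atan2(693.7, 763.8) = 42.2°.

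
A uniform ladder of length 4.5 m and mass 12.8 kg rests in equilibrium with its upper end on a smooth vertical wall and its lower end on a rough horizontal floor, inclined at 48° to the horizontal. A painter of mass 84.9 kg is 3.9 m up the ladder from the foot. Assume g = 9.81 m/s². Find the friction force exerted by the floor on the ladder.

f ≈ 706 N

Torques about the foot: N_wall · 4.5 sin 48° = 12.8×9.81×2.25 cos 48° + 84.9×9.81×3.9 cos 48° → N_wall = 706.46 N.
ΣF_x = 0: f_floor = N_wall = 706.46 N.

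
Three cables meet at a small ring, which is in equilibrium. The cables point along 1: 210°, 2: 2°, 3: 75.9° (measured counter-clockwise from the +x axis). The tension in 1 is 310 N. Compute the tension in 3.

Resolve: ΣF_x = 310 cos 210° + T_2 cos 2° + T_3 cos 75.9° = 0.
        ΣF_y = 310 sin 210° + T_2 sin 2° + T_3 sin 75.9° = 0.
The known terms sum to (-268.5, -155) N, so 0.9994 T_2 + 0.2436 T_3 = 268.5 and 0.0349 T_2 + 0.9699 T_3 = 155.
Solving simultaneously: T_2 = 231.7 N, T_3 = 151.5 N.

T_3 ≈ 151 N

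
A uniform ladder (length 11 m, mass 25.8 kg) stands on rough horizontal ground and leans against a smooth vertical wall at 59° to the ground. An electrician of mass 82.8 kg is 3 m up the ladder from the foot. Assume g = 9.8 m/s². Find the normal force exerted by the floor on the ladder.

ΣF_y = 0: N_floor = 25.8×9.8 + 82.8×9.8 = 1064.3 N.

N_floor ≈ 1060 N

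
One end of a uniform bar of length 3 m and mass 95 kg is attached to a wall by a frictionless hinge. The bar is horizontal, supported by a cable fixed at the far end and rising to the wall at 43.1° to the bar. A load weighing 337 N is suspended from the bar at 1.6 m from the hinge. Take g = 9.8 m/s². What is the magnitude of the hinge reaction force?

|H| ≈ 929 N

Take torques about the hinge: T sin 43.1° · 3 = 95×9.8×1.5 + 337×1.6 = 1935.7 N·m.
So T = 1935.7 / (0.6833 × 3) = 944.33 N.
ΣF_x = 0: H_x = T cos 43.1° = 689.51 N.
ΣF_y = 0: H_y = (95×9.8 + 337) − T sin 43.1° = 1268 − 645.23 = 622.77 N.
|H| = √(H_x² + H_y²) = √((689.51)² + (622.77)²) = 929.12 N.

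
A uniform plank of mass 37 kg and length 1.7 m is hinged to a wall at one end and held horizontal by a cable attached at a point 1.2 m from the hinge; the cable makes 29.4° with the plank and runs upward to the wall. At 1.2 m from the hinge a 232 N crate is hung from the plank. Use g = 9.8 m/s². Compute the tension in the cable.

T ≈ 996 N

Take torques about the hinge: T sin 29.4° · 1.2 = 37×9.8×0.85 + 232×1.2 = 586.61 N·m.
So T = 586.61 / (0.4909 × 1.2) = 995.8 N.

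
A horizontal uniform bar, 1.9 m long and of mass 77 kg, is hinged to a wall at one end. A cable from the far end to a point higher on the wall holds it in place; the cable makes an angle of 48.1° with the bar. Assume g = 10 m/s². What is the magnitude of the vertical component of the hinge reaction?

Take torques about the hinge: T sin 48.1° · 1.9 = 77×10×0.95 = 731.5 N·m.
So T = 731.5 / (0.7443 × 1.9) = 517.26 N.
ΣF_y = 0: H_y = (77×10) − T sin 48.1° = 770 − 385 = 385 N.

|H_y| ≈ 385 N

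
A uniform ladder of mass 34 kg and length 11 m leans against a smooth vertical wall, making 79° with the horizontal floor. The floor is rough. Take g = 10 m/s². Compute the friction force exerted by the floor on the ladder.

Torques about the foot: N_wall · 11 sin 79° = 34×10×5.5 cos 79° → N_wall = 33.045 N.
ΣF_x = 0: f_floor = N_wall = 33.045 N.

f ≈ 33 N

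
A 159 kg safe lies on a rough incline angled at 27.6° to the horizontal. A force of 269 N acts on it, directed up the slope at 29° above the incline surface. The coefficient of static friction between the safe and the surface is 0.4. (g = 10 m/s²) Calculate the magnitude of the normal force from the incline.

Axes along / perpendicular to the incline. W sin 27.6° = 736.6 N down-slope; W cos 27.6° = 1409 N into the surface.
Perpendicular: N = W cos 27.6° − P sin 29° = 1409 − 130.4 = 1279 N.
Along incline: P cos 29° + f = W sin 27.6° (friction acts up-slope) → f = 736.6 − 235.3 = 501.4 N.
|f| = 501.4 N ≤ μN = 511.5 N, so the safe is indeed static.

N ≈ 1280 N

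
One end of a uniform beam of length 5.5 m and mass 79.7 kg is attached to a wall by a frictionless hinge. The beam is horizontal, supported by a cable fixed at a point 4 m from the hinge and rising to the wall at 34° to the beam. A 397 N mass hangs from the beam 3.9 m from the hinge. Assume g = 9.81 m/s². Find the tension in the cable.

Take torques about the hinge: T sin 34° · 4 = 79.7×9.81×2.75 + 397×3.9 = 3698.4 N·m.
So T = 3698.4 / (0.5592 × 4) = 1653.5 N.

T ≈ 1650 N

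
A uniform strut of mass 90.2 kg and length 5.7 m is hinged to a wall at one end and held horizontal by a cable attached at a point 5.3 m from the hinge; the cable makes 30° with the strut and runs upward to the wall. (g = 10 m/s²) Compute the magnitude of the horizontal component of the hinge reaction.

H_x ≈ 840 N

Take torques about the hinge: T sin 30° · 5.3 = 90.2×10×2.85 = 2570.7 N·m.
So T = 2570.7 / (0.5000 × 5.3) = 970.08 N.
ΣF_x = 0: H_x = T cos 30° = 840.11 N.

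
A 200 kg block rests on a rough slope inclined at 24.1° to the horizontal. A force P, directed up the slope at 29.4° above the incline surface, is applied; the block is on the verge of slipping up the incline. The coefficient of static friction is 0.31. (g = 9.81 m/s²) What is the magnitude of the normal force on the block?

On the verge of sliding up the incline, friction equals μN and acts down the slope.
Perpendicular: N + P sin 29.4° = W cos 24.1° = 1791 N.
Along incline: P cos 29.4° = W sin 24.1° + μN  with W sin 24.1° = 801.1 N.
Solving the pair for P and N: P = 1325 N, N = 1140 N (and f = μN = 353.5 N).

N ≈ 1140 N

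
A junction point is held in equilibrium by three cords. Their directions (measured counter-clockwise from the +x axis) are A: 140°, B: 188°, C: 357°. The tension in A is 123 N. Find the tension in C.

T_C ≈ 479 N

Resolve: ΣF_x = 123 cos 140° + T_B cos 188° + T_C cos 357° = 0.
        ΣF_y = 123 sin 140° + T_B sin 188° + T_C sin 357° = 0.
The known terms sum to (-94.22, 79.06) N, so -0.9903 T_B + 0.9986 T_C = 94.22 and -0.1392 T_B − 0.0523 T_C = -79.06.
Solving simultaneously: T_B = 387.9 N, T_C = 479 N.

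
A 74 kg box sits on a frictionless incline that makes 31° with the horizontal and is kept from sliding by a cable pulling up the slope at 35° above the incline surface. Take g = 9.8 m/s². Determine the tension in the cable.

T ≈ 456 N

Take axes along and perpendicular to the incline. Weight components: W sin 31° = 373.5 N down-slope, W cos 31° = 621.6 N into the surface.
Along incline: T cos 35° = W sin 31° → T = 456 N.
Perpendicular: N = W cos 31° − T sin 35° = 360.1 N.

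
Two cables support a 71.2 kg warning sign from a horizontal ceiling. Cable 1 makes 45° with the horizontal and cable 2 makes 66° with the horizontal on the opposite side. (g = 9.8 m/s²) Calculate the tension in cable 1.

T_1 ≈ 304 N

Weight W = 71.2 × 9.8 = 697.8 N acts straight down.
Horizontal: T_1 cos 45° = T_2 cos 66°  →  T_2 = 1.738 T_1.
Vertical: T_1 sin 45° + T_2 sin 66° = 697.8.
Substituting the horizontal relation into the vertical equation gives 2.295 T_1 = 697.8, so T_1 = 304 N.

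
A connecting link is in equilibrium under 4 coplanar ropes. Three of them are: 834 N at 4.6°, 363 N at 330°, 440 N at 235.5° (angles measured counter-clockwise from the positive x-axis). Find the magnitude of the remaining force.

Sum the known components: ΣF_x = 896.5 N, ΣF_y = -477.2 N.
For equilibrium the remaining force must supply (−ΣF_x, −ΣF_y) = (-896.5, 477.2) N.
Magnitude = √((-896.5)² + (477.2)²) = 1016 N; direction = atan2(477.2, -896.5) = 152.0°.

F ≈ 1020 N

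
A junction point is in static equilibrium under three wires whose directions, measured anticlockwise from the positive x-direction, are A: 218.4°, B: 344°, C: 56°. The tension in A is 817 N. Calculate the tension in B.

T_B ≈ 260 N

Resolve: ΣF_x = 817 cos 218.4° + T_B cos 344° + T_C cos 56° = 0.
        ΣF_y = 817 sin 218.4° + T_B sin 344° + T_C sin 56° = 0.
The known terms sum to (-640.3, -507.5) N, so 0.9613 T_B + 0.5592 T_C = 640.3 and -0.2756 T_B + 0.8290 T_C = 507.5.
Solving simultaneously: T_B = 259.7 N, T_C = 698.5 N.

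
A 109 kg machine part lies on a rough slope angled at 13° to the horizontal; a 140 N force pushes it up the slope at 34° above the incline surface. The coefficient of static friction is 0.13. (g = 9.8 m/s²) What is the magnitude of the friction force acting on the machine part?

Axes along / perpendicular to the incline. W sin 13° = 240.3 N down-slope; W cos 13° = 1041 N into the surface.
Perpendicular: N = W cos 13° − P sin 34° = 1041 − 78.29 = 962.5 N.
Along incline: P cos 34° + f = W sin 13° (friction acts up-slope) → f = 240.3 − 116.1 = 124.2 N.
|f| = 124.2 N ≤ μN = 125.1 N, so the machine part is indeed static.

f ≈ 124 N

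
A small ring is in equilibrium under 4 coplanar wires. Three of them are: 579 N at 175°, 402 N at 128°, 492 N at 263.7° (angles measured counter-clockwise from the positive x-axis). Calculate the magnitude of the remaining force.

Sum the known components: ΣF_x = -878.3 N, ΣF_y = -121.8 N.
For equilibrium the remaining force must supply (−ΣF_x, −ΣF_y) = (878.3, 121.8) N.
Magnitude = √((878.3)² + (121.8)²) = 886.7 N; direction = atan2(121.8, 878.3) = 7.9°.

F ≈ 887 N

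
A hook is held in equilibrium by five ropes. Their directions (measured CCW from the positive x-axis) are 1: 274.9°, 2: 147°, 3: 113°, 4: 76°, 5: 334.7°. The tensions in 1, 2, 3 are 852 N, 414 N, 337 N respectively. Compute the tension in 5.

T_5 ≈ 325 N

Resolve: ΣF_x = 852 cos 274.9° + 414 cos 147° + 337 cos 113° + T_4 cos 76° + T_5 cos 334.7° = 0.
        ΣF_y = 852 sin 274.9° + 414 sin 147° + 337 sin 113° + T_4 sin 76° + T_5 sin 334.7° = 0.
The known terms sum to (-406.1, -313.2) N, so 0.2419 T_4 + 0.9041 T_5 = 406.1 and 0.9703 T_4 − 0.4274 T_5 = 313.2.
Solving simultaneously: T_4 = 465.7 N, T_5 = 324.6 N.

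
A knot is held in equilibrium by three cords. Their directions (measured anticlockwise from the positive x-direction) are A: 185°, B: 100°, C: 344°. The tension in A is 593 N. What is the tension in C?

T_C ≈ 657 N

Resolve: ΣF_x = 593 cos 185° + T_B cos 100° + T_C cos 344° = 0.
        ΣF_y = 593 sin 185° + T_B sin 100° + T_C sin 344° = 0.
The known terms sum to (-590.7, -51.68) N, so -0.1736 T_B + 0.9613 T_C = 590.7 and 0.9848 T_B − 0.2756 T_C = 51.68.
Solving simultaneously: T_B = 236.4 N, T_C = 657.3 N.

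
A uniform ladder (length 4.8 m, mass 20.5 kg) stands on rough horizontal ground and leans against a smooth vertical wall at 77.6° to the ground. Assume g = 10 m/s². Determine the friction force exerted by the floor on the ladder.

Torques about the foot: N_wall · 4.8 sin 77.6° = 20.5×10×2.4 cos 77.6° → N_wall = 22.536 N.
ΣF_x = 0: f_floor = N_wall = 22.536 N.

f ≈ 22.5 N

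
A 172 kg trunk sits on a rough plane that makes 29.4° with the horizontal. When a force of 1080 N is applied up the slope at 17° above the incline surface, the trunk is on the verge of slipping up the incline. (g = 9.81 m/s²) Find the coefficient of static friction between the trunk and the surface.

On the verge of sliding up the incline, friction is at its maximum μN and acts down the slope.
Perpendicular to incline: N = W cos 29.4° − P sin 17° = 1470 − 315.8 = 1154 N.
Along incline: P cos 17° − μN = W sin 29.4° → μ = −(W sin 29.4° − P cos 17°) / N = 0.1772.

μ ≈ 0.177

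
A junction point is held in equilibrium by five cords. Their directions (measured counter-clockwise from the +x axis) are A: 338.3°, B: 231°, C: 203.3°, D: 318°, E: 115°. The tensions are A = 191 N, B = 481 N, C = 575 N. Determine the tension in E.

Resolve: ΣF_x = 191 cos 338.3° + 481 cos 231° + 575 cos 203.3° + T_D cos 318° + T_E cos 115° = 0.
        ΣF_y = 191 sin 338.3° + 481 sin 231° + 575 sin 203.3° + T_D sin 318° + T_E sin 115° = 0.
The known terms sum to (-653.3, -671.9) N, so 0.7431 T_D − 0.4226 T_E = 653.3 and -0.6691 T_D + 0.9063 T_E = 671.9.
Solving simultaneously: T_D = 2242 N, T_E = 2397 N.

T_E ≈ 2400 N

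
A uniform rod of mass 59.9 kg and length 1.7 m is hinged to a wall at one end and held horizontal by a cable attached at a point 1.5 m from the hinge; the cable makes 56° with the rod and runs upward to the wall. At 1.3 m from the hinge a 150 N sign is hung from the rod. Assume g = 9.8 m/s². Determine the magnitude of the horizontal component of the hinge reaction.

H_x ≈ 312 N

Take torques about the hinge: T sin 56° · 1.5 = 59.9×9.8×0.85 + 150×1.3 = 693.97 N·m.
So T = 693.97 / (0.8290 × 1.5) = 558.05 N.
ΣF_x = 0: H_x = T cos 56° = 312.06 N.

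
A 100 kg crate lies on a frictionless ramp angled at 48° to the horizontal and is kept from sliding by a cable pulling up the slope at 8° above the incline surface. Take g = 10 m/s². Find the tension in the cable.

Take axes along and perpendicular to the incline. Weight components: W sin 48° = 743.1 N down-slope, W cos 48° = 669.1 N into the surface.
Along incline: T cos 8° = W sin 48° → T = 750.4 N.
Perpendicular: N = W cos 48° − T sin 8° = 564.7 N.

T ≈ 750 N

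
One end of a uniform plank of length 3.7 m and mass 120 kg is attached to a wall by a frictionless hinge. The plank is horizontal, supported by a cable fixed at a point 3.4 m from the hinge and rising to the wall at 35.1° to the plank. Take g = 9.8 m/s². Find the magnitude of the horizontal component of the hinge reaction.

Take torques about the hinge: T sin 35.1° · 3.4 = 120×9.8×1.85 = 2175.6 N·m.
So T = 2175.6 / (0.5750 × 3.4) = 1112.8 N.
ΣF_x = 0: H_x = T cos 35.1° = 910.46 N.

H_x ≈ 910 N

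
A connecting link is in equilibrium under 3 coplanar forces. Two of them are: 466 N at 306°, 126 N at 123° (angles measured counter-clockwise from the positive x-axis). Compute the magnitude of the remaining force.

Sum the known components: ΣF_x = 205.3 N, ΣF_y = -271.3 N.
For equilibrium the remaining force must supply (−ΣF_x, −ΣF_y) = (-205.3, 271.3) N.
Magnitude = √((-205.3)² + (271.3)²) = 340.2 N; direction = atan2(271.3, -205.3) = 127.1°.

F ≈ 340 N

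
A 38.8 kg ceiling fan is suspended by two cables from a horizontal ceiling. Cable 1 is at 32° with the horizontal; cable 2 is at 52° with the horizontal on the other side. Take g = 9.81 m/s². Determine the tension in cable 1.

Weight W = 38.8 × 9.81 = 380.6 N acts straight down.
Horizontal: T_1 cos 32° = T_2 cos 52°  →  T_2 = 1.377 T_1.
Vertical: T_1 sin 32° + T_2 sin 52° = 380.6.
Substituting the horizontal relation into the vertical equation gives 1.615 T_1 = 380.6, so T_1 = 235.6 N.

T_1 ≈ 236 N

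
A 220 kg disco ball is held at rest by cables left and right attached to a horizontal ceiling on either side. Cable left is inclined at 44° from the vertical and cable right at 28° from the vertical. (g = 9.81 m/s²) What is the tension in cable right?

T_right ≈ 1580 N

Angles from the horizontal: cable left is 90° − 44° = 46°, cable right is 90° − 28° = 62°.
Weight W = 220 × 9.81 = 2158 N acts straight down.
Horizontal: T_left cos 46° = T_right cos 62°  →  T_left = 0.6758 T_right.
Vertical: T_left sin 46° + T_right sin 62° = 2158.
Substituting the horizontal relation into the vertical equation gives 1.369 T_right = 2158, so T_right = 1576 N.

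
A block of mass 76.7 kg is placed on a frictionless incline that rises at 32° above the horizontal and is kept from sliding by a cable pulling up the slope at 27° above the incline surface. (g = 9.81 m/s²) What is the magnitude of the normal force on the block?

N ≈ 435 N

Take axes along and perpendicular to the incline. Weight components: W sin 32° = 398.7 N down-slope, W cos 32° = 638.1 N into the surface.
Along incline: T cos 27° = W sin 32° → T = 447.5 N.
Perpendicular: N = W cos 32° − T sin 27° = 434.9 N.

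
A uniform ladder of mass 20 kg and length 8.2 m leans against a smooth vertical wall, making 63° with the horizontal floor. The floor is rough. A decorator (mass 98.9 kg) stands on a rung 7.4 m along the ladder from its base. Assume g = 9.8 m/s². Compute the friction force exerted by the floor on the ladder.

f ≈ 496 N

Torques about the foot: N_wall · 8.2 sin 63° = 20×9.8×4.1 cos 63° + 98.9×9.8×7.4 cos 63° → N_wall = 495.6 N.
ΣF_x = 0: f_floor = N_wall = 495.6 N.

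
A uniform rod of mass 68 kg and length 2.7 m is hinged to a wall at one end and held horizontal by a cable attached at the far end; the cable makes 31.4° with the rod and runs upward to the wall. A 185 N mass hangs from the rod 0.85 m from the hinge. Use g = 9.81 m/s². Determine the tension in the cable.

Take torques about the hinge: T sin 31.4° · 2.7 = 68×9.81×1.35 + 185×0.85 = 1057.8 N·m.
So T = 1057.8 / (0.5210 × 2.7) = 751.96 N.

T ≈ 752 N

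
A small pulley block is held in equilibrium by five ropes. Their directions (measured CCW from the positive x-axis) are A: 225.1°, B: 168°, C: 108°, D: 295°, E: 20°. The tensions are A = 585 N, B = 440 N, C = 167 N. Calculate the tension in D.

T_D ≈ 152 N

Resolve: ΣF_x = 585 cos 225.1° + 440 cos 168° + 167 cos 108° + T_D cos 295° + T_E cos 20° = 0.
        ΣF_y = 585 sin 225.1° + 440 sin 168° + 167 sin 108° + T_D sin 295° + T_E sin 20° = 0.
The known terms sum to (-894.9, -164.1) N, so 0.4226 T_D + 0.9397 T_E = 894.9 and -0.9063 T_D + 0.3420 T_E = 164.1.
Solving simultaneously: T_D = 152.5 N, T_E = 883.8 N.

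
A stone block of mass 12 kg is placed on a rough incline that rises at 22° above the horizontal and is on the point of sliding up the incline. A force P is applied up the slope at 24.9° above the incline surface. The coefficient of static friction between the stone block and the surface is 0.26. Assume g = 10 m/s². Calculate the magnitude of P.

P ≈ 72.7 N

On the verge of sliding up the incline, friction equals μN and acts down the slope.
Perpendicular: N + P sin 24.9° = W cos 22° = 111.3 N.
Along incline: P cos 24.9° = W sin 22° + μN  with W sin 22° = 44.95 N.
Solving the pair for P and N: P = 72.68 N, N = 80.66 N (and f = μN = 20.97 N).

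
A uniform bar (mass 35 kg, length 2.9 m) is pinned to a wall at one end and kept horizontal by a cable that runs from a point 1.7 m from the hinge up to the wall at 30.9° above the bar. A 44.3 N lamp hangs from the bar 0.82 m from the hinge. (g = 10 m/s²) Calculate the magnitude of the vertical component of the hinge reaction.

Take torques about the hinge: T sin 30.9° · 1.7 = 35×10×1.45 + 44.3×0.82 = 543.83 N·m.
So T = 543.83 / (0.5135 × 1.7) = 622.92 N.
ΣF_y = 0: H_y = (35×10 + 44.3) − T sin 30.9° = 394.3 − 319.9 = 74.402 N.

|H_y| ≈ 74.4 N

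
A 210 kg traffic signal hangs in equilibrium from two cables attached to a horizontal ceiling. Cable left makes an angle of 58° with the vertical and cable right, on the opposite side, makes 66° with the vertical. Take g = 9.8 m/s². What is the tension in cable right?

Angles from the horizontal: cable left is 90° − 58° = 32°, cable right is 90° − 66° = 24°.
Weight W = 210 × 9.8 = 2058 N acts straight down.
Horizontal: T_left cos 32° = T_right cos 24°  →  T_left = 1.077 T_right.
Vertical: T_left sin 32° + T_right sin 24° = 2058.
Substituting the horizontal relation into the vertical equation gives 0.9776 T_right = 2058, so T_right = 2105 N.

T_right ≈ 2110 N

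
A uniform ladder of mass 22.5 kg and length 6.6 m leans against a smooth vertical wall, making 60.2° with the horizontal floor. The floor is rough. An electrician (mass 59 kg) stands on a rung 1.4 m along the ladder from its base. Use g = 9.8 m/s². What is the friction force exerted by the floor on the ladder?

f ≈ 133 N

Torques about the foot: N_wall · 6.6 sin 60.2° = 22.5×9.8×3.3 cos 60.2° + 59×9.8×1.4 cos 60.2° → N_wall = 133.38 N.
ΣF_x = 0: f_floor = N_wall = 133.38 N.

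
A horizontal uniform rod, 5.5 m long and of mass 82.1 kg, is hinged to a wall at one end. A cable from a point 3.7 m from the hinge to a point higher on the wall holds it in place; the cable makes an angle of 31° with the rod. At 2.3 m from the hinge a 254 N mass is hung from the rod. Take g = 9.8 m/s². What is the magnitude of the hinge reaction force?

|H| ≈ 1290 N

Take torques about the hinge: T sin 31° · 3.7 = 82.1×9.8×2.75 + 254×2.3 = 2796.8 N·m.
So T = 2796.8 / (0.5150 × 3.7) = 1467.6 N.
ΣF_x = 0: H_x = T cos 31° = 1258 N.
ΣF_y = 0: H_y = (82.1×9.8 + 254) − T sin 31° = 1058.6 − 755.89 = 302.69 N.
|H| = √(H_x² + H_y²) = √((1258)² + (302.69)²) = 1293.9 N.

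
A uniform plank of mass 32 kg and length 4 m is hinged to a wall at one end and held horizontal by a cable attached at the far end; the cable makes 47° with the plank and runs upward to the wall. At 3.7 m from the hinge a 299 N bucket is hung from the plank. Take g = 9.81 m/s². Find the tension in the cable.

T ≈ 593 N

Take torques about the hinge: T sin 47° · 4 = 32×9.81×2 + 299×3.7 = 1734.1 N·m.
So T = 1734.1 / (0.7314 × 4) = 592.78 N.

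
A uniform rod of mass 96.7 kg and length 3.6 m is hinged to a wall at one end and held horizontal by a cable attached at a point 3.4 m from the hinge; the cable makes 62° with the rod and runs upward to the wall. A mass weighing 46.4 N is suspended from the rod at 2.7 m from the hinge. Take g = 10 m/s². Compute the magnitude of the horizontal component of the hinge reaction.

H_x ≈ 292 N

Take torques about the hinge: T sin 62° · 3.4 = 96.7×10×1.8 + 46.4×2.7 = 1865.9 N·m.
So T = 1865.9 / (0.8829 × 3.4) = 621.54 N.
ΣF_x = 0: H_x = T cos 62° = 291.8 N.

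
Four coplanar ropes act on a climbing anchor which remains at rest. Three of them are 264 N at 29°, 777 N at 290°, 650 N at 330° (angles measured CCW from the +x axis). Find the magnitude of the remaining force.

Sum the known components: ΣF_x = 1060 N, ΣF_y = -927.2 N.
For equilibrium the remaining force must supply (−ΣF_x, −ΣF_y) = (-1060, 927.2) N.
Magnitude = √((-1060)² + (927.2)²) = 1408 N; direction = atan2(927.2, -1060) = 138.8°.

F ≈ 1410 N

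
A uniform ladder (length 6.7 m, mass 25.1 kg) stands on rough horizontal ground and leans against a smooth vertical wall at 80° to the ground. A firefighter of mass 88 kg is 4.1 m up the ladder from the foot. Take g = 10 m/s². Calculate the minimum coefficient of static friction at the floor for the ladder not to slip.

μ_min ≈ 0.104

ΣF_y = 0: N_floor = 25.1×10 + 88×10 = 1131 N.
Torques about the foot: N_wall · 6.7 sin 80° = 25.1×10×3.35 cos 80° + 88×10×4.1 cos 80° → N_wall = 117.08 N.
ΣF_x = 0: f_floor = N_wall = 117.08 N.
μ_min = f_floor / N_floor = 117.08 / 1131 = 0.1035.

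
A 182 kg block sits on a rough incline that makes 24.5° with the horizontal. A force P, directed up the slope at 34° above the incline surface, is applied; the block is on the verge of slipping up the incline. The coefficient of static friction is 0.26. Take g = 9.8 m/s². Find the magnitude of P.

P ≈ 1190 N

On the verge of sliding up the incline, friction equals μN and acts down the slope.
Perpendicular: N + P sin 34° = W cos 24.5° = 1623 N.
Along incline: P cos 34° = W sin 24.5° + μN  with W sin 24.5° = 739.6 N.
Solving the pair for P and N: P = 1192 N, N = 956.4 N (and f = μN = 248.7 N).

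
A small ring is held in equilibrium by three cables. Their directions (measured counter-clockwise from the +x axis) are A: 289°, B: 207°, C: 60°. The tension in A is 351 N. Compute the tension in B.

Resolve: ΣF_x = 351 cos 289° + T_B cos 207° + T_C cos 60° = 0.
        ΣF_y = 351 sin 289° + T_B sin 207° + T_C sin 60° = 0.
The known terms sum to (114.3, -331.9) N, so -0.8910 T_B + 0.5000 T_C = -114.3 and -0.4540 T_B + 0.8660 T_C = 331.9.
Solving simultaneously: T_B = 486.4 N, T_C = 638.2 N.

T_B ≈ 486 N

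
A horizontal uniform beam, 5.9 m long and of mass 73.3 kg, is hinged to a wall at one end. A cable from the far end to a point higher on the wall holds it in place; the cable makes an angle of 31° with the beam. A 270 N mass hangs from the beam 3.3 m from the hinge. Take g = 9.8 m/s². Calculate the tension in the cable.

Take torques about the hinge: T sin 31° · 5.9 = 73.3×9.8×2.95 + 270×3.3 = 3010.1 N·m.
So T = 3010.1 / (0.5150 × 5.9) = 990.58 N.

T ≈ 991 N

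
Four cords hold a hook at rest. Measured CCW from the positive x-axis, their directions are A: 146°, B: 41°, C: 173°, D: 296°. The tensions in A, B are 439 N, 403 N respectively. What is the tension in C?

Resolve: ΣF_x = 439 cos 146° + 403 cos 41° + T_C cos 173° + T_D cos 296° = 0.
        ΣF_y = 439 sin 146° + 403 sin 41° + T_C sin 173° + T_D sin 296° = 0.
The known terms sum to (-59.8, 509.9) N, so -0.9925 T_C + 0.4384 T_D = 59.8 and 0.1219 T_C − 0.8988 T_D = -509.9.
Solving simultaneously: T_C = 202.4 N, T_D = 594.7 N.

T_C ≈ 202 N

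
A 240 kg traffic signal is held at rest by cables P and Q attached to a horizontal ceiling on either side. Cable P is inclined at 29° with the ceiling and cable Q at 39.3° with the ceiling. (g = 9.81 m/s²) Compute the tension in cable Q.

T_Q ≈ 2220 N

Weight W = 240 × 9.81 = 2354 N acts straight down.
Horizontal: T_P cos 29° = T_Q cos 39.3°  →  T_P = 0.8848 T_Q.
Vertical: T_P sin 29° + T_Q sin 39.3° = 2354.
Substituting the horizontal relation into the vertical equation gives 1.062 T_Q = 2354, so T_Q = 2216 N.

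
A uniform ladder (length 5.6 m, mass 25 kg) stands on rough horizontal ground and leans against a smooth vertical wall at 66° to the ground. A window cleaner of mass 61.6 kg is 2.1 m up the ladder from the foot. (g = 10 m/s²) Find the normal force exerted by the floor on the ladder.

ΣF_y = 0: N_floor = 25×10 + 61.6×10 = 866 N.

N_floor ≈ 866 N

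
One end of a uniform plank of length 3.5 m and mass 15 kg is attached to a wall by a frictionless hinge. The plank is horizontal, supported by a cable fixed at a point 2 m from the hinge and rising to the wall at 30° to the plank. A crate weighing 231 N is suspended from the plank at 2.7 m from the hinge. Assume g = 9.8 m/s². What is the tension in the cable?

Take torques about the hinge: T sin 30° · 2 = 15×9.8×1.75 + 231×2.7 = 880.95 N·m.
So T = 880.95 / (0.5000 × 2) = 880.95 N.

T ≈ 881 N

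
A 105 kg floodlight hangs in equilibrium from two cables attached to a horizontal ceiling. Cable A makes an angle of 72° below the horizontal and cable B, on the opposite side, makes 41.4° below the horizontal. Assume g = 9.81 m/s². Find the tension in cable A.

Weight W = 105 × 9.81 = 1030 N acts straight down.
Horizontal: T_A cos 72° = T_B cos 41.4°  →  T_B = 0.412 T_A.
Vertical: T_A sin 72° + T_B sin 41.4° = 1030.
Substituting the horizontal relation into the vertical equation gives 1.223 T_A = 1030, so T_A = 841.9 N.

T_A ≈ 842 N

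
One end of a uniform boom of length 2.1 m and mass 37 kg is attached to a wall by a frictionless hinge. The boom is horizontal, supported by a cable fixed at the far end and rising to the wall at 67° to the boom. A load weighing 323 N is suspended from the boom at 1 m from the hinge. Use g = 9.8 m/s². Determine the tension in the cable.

Take torques about the hinge: T sin 67° · 2.1 = 37×9.8×1.05 + 323×1 = 703.73 N·m.
So T = 703.73 / (0.9205 × 2.1) = 364.05 N.

T ≈ 364 N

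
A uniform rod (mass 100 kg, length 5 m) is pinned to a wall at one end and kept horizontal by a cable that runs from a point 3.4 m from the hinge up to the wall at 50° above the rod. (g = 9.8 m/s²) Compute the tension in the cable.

T ≈ 941 N

Take torques about the hinge: T sin 50° · 3.4 = 100×9.8×2.5 = 2450 N·m.
So T = 2450 / (0.7660 × 3.4) = 940.66 N.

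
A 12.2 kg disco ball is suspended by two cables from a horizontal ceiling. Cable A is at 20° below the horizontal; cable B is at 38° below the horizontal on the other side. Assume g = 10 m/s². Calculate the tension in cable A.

Weight W = 12.2 × 10 = 122 N acts straight down.
Horizontal: T_A cos 20° = T_B cos 38°  →  T_B = 1.192 T_A.
Vertical: T_A sin 20° + T_B sin 38° = 122.
Substituting the horizontal relation into the vertical equation gives 1.076 T_A = 122, so T_A = 113.4 N.

T_A ≈ 113 N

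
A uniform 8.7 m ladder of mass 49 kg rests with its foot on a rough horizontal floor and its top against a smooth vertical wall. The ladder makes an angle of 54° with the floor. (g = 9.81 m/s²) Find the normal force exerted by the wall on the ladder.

Torques about the foot: N_wall · 8.7 sin 54° = 49×9.81×4.35 cos 54° → N_wall = 174.62 N.

N_wall ≈ 175 N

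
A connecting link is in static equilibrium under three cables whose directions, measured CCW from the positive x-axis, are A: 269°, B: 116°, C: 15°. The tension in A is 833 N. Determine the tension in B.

Resolve: ΣF_x = 833 cos 269° + T_B cos 116° + T_C cos 15° = 0.
        ΣF_y = 833 sin 269° + T_B sin 116° + T_C sin 15° = 0.
The known terms sum to (-14.54, -832.9) N, so -0.4384 T_B + 0.9659 T_C = 14.54 and 0.8988 T_B + 0.2588 T_C = 832.9.
Solving simultaneously: T_B = 815.7 N, T_C = 385.3 N.

T_B ≈ 816 N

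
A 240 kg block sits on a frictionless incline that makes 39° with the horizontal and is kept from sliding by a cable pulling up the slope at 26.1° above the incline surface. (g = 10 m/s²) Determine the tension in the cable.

Take axes along and perpendicular to the incline. Weight components: W sin 39° = 1510 N down-slope, W cos 39° = 1865 N into the surface.
Along incline: T cos 26.1° = W sin 39° → T = 1682 N.
Perpendicular: N = W cos 39° − T sin 26.1° = 1125 N.

T ≈ 1680 N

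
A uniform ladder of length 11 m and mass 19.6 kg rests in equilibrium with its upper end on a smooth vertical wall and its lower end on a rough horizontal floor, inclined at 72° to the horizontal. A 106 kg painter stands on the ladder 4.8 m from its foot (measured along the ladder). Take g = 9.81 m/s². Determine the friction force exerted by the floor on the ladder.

f ≈ 179 N

Torques about the foot: N_wall · 11 sin 72° = 19.6×9.81×5.5 cos 72° + 106×9.81×4.8 cos 72° → N_wall = 178.67 N.
ΣF_x = 0: f_floor = N_wall = 178.67 N.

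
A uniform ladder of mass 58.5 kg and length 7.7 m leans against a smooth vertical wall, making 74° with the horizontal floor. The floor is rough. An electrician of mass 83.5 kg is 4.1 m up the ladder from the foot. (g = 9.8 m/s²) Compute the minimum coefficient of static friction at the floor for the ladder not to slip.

ΣF_y = 0: N_floor = 58.5×9.8 + 83.5×9.8 = 1391.6 N.
Torques about the foot: N_wall · 7.7 sin 74° = 58.5×9.8×3.85 cos 74° + 83.5×9.8×4.1 cos 74° → N_wall = 207.14 N.
ΣF_x = 0: f_floor = N_wall = 207.14 N.
μ_min = f_floor / N_floor = 207.14 / 1391.6 = 0.1488.

μ_min ≈ 0.149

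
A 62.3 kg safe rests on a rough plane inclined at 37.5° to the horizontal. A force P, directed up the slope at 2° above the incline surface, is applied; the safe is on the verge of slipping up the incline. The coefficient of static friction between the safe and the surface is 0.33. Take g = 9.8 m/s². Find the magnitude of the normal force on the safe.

On the verge of sliding up the incline, friction equals μN and acts down the slope.
Perpendicular: N + P sin 2° = W cos 37.5° = 484.4 N.
Along incline: P cos 2° = W sin 37.5° + μN  with W sin 37.5° = 371.7 N.
Solving the pair for P and N: P = 525.8 N, N = 466 N (and f = μN = 153.8 N).

N ≈ 466 N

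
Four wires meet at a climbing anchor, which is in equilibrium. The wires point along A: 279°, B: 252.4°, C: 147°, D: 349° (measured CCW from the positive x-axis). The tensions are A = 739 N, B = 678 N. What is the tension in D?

T_D ≈ 3210 N

Resolve: ΣF_x = 739 cos 279° + 678 cos 252.4° + T_C cos 147° + T_D cos 349° = 0.
        ΣF_y = 739 sin 279° + 678 sin 252.4° + T_C sin 147° + T_D sin 349° = 0.
The known terms sum to (-89.4, -1376) N, so -0.8387 T_C + 0.9816 T_D = 89.4 and 0.5446 T_C − 0.1908 T_D = 1376.
Solving simultaneously: T_C = 3652 N, T_D = 3211 N.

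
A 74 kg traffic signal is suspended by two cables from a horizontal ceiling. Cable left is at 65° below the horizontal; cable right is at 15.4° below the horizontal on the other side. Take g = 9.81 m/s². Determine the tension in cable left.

Weight W = 74 × 9.81 = 725.9 N acts straight down.
Horizontal: T_left cos 65° = T_right cos 15.4°  →  T_right = 0.4384 T_left.
Vertical: T_left sin 65° + T_right sin 15.4° = 725.9.
Substituting the horizontal relation into the vertical equation gives 1.023 T_left = 725.9, so T_left = 709.8 N.

T_left ≈ 710 N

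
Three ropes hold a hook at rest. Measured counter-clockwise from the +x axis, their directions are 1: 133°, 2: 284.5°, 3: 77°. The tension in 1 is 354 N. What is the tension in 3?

T_3 ≈ 366 N

Resolve: ΣF_x = 354 cos 133° + T_2 cos 284.5° + T_3 cos 77° = 0.
        ΣF_y = 354 sin 133° + T_2 sin 284.5° + T_3 sin 77° = 0.
The known terms sum to (-241.4, 258.9) N, so 0.2504 T_2 + 0.2250 T_3 = 241.4 and -0.9681 T_2 + 0.9744 T_3 = -258.9.
Solving simultaneously: T_2 = 635.6 N, T_3 = 365.8 N.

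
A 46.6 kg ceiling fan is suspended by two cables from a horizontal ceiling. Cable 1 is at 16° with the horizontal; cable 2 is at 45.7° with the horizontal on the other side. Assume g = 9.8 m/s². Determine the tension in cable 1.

T_1 ≈ 362 N

Weight W = 46.6 × 9.8 = 456.7 N acts straight down.
Horizontal: T_1 cos 16° = T_2 cos 45.7°  →  T_2 = 1.376 T_1.
Vertical: T_1 sin 16° + T_2 sin 45.7° = 456.7.
Substituting the horizontal relation into the vertical equation gives 1.261 T_1 = 456.7, so T_1 = 362.2 N.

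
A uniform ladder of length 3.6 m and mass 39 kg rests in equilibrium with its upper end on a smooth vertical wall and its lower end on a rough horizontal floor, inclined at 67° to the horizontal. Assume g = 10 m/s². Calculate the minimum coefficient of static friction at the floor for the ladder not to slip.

μ_min ≈ 0.212

ΣF_y = 0: N_floor = 39×10 = 390 N.
Torques about the foot: N_wall · 3.6 sin 67° = 39×10×1.8 cos 67° → N_wall = 82.773 N.
ΣF_x = 0: f_floor = N_wall = 82.773 N.
μ_min = f_floor / N_floor = 82.773 / 390 = 0.2122.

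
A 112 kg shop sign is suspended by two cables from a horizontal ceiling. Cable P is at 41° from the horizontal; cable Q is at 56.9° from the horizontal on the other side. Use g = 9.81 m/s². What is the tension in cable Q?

Weight W = 112 × 9.81 = 1099 N acts straight down.
Horizontal: T_P cos 41° = T_Q cos 56.9°  →  T_P = 0.7236 T_Q.
Vertical: T_P sin 41° + T_Q sin 56.9° = 1099.
Substituting the horizontal relation into the vertical equation gives 1.312 T_Q = 1099, so T_Q = 837.2 N.

T_Q ≈ 837 N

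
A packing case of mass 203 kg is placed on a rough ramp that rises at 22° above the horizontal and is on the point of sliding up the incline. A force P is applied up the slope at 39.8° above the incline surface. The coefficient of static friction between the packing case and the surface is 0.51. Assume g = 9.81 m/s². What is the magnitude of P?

On the verge of sliding up the incline, friction equals μN and acts down the slope.
Perpendicular: N + P sin 39.8° = W cos 22° = 1846 N.
Along incline: P cos 39.8° = W sin 22° + μN  with W sin 22° = 746 N.
Solving the pair for P and N: P = 1542 N, N = 859.6 N (and f = μN = 438.4 N).

P ≈ 1540 N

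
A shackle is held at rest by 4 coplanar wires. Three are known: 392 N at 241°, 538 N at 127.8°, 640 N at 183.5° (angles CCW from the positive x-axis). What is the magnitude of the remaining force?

F ≈ 1160 N

Sum the known components: ΣF_x = -1159 N, ΣF_y = 43.18 N.
For equilibrium the remaining force must supply (−ΣF_x, −ΣF_y) = (1159, -43.18) N.
Magnitude = √((1159)² + (-43.18)²) = 1159 N; direction = atan2(-43.18, 1159) = 357.9°.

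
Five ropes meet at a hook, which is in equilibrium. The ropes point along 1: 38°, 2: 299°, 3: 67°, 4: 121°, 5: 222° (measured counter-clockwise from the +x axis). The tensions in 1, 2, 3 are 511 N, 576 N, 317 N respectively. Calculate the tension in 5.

T_5 ≈ 757 N

Resolve: ΣF_x = 511 cos 38° + 576 cos 299° + 317 cos 67° + T_4 cos 121° + T_5 cos 222° = 0.
        ΣF_y = 511 sin 38° + 576 sin 299° + 317 sin 67° + T_4 sin 121° + T_5 sin 222° = 0.
The known terms sum to (805.8, 102.6) N, so -0.5150 T_4 − 0.7431 T_5 = -805.8 and 0.8572 T_4 − 0.6691 T_5 = -102.6.
Solving simultaneously: T_4 = 471.6 N, T_5 = 757.5 N.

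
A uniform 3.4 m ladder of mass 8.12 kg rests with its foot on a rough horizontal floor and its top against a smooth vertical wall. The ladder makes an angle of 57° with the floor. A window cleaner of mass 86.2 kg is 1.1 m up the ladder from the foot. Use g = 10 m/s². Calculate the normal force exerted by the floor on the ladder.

ΣF_y = 0: N_floor = 8.12×10 + 86.2×10 = 943.2 N.

N_floor ≈ 943 N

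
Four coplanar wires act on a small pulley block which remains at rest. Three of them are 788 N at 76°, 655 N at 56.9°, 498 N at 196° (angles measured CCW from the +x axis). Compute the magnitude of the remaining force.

Sum the known components: ΣF_x = 69.62 N, ΣF_y = 1176 N.
For equilibrium the remaining force must supply (−ΣF_x, −ΣF_y) = (-69.62, -1176) N.
Magnitude = √((-69.62)² + (-1176)²) = 1178 N; direction = atan2(-1176, -69.62) = 266.6°.

F ≈ 1180 N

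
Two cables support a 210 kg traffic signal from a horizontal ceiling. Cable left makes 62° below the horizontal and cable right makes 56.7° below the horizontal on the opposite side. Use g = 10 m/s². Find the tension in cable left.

Weight W = 210 × 10 = 2100 N acts straight down.
Horizontal: T_left cos 62° = T_right cos 56.7°  →  T_right = 0.8551 T_left.
Vertical: T_left sin 62° + T_right sin 56.7° = 2100.
Substituting the horizontal relation into the vertical equation gives 1.598 T_left = 2100, so T_left = 1314 N.

T_left ≈ 1310 N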